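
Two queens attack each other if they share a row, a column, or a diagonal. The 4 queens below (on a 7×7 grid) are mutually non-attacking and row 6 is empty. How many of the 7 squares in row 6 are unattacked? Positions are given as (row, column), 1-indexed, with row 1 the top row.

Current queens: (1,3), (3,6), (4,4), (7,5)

(1,3) attacks row 6 at column 3.
(3,6) attacks row 6 at column 6 and diagonals 3.
(4,4) attacks row 6 at column 4 and diagonals 2, 6.
(7,5) attacks row 6 at column 5 and diagonals 4, 6.
Attacked columns: {2, 3, 4, 5, 6}. Safe: {1, 7}.

2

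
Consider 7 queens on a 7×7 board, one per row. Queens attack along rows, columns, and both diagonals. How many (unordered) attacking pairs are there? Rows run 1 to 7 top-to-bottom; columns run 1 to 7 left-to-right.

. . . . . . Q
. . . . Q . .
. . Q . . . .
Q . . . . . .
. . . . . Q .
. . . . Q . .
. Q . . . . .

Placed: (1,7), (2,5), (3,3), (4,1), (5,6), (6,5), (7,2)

Same column: (2,5)–(6,5) (column 5).
Same diagonal: (5,6)–(6,5) (|5−6| = |6−5| = 1).
Total attacking pairs: 2.

2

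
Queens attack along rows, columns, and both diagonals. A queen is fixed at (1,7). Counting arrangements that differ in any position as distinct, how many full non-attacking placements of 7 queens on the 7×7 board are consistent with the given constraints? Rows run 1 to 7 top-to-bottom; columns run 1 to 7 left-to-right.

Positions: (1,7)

Branch on row 2: col 1 → 0; col 2 → 1; col 3 → 1; col 4 → 1; col 5 → 1.
Sum: 0 + 1 + 1 + 1 + 1 = 4.

4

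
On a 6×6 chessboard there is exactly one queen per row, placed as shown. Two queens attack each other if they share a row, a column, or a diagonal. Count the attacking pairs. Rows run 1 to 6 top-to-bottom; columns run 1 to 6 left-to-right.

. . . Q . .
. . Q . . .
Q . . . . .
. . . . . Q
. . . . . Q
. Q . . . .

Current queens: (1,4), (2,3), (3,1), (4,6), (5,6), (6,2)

Same column: (4,6)–(5,6) (column 6).
Same diagonal: (1,4)–(2,3) (|1−2| = |4−3| = 1); (2,3)–(5,6) (|2−5| = |3−6| = 3).
Total attacking pairs: 3.

3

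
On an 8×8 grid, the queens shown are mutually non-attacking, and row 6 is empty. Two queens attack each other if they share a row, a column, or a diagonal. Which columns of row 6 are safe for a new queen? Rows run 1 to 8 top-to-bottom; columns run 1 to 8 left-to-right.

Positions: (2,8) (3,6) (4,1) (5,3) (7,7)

(2,8) attacks row 6 at column 8 and diagonals 4.
(3,6) attacks row 6 at column 6 and diagonals 3.
(4,1) attacks row 6 at column 1 and diagonals 3.
(5,3) attacks row 6 at column 3 and diagonals 2, 4.
(7,7) attacks row 6 at column 7 and diagonals 6, 8.
Attacked columns: {1, 2, 3, 4, 6, 7, 8}. Safe: {5}.

columns 5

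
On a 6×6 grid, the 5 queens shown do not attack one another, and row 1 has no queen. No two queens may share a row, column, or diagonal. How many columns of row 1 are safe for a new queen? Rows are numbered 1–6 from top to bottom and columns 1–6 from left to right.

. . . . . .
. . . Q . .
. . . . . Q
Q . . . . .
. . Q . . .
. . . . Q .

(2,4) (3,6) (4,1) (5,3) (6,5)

(2,4) attacks row 1 at column 4 and diagonals 3, 5.
(3,6) attacks row 1 at column 6 and diagonals 4.
(4,1) attacks row 1 at column 1 and diagonals 4.
(5,3) attacks row 1 at column 3.
(6,5) attacks row 1 at column 5.
Attacked columns: {1, 3, 4, 5, 6}. Safe: {2}.

1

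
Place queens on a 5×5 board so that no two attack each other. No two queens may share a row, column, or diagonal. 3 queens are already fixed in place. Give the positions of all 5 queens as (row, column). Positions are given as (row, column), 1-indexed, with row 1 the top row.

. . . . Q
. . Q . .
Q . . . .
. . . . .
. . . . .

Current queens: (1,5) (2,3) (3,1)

Row 4: attacked by (1,5)→{2,5}; (2,3)→{1,3,5}; (3,1)→{1,2}. Safe: 4. Place at column 4.
Row 5: attacked by (1,5)→{1,5}; (2,3)→{3}; (3,1)→{1,3}; (4,4)→{3,4,5}. Safe: 2. Place at column 2.
Columns [5, 3, 1, 4, 2], r−c [-4, -1, 2, 0, 3], r+c [6, 5, 4, 8, 7] are all distinct, so no two queens attack.

(1,5) (2,3) (3,1) (4,4) (5,2)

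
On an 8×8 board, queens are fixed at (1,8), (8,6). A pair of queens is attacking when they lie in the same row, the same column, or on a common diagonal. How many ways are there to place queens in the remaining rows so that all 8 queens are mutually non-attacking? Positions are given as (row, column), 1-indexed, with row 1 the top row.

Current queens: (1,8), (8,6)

Branch on row 2: col 1 → 0; col 2 → 2; col 3 → 0; col 4 → 0; col 5 → 0.
Sum: 0 + 2 + 0 + 0 + 0 = 2.

2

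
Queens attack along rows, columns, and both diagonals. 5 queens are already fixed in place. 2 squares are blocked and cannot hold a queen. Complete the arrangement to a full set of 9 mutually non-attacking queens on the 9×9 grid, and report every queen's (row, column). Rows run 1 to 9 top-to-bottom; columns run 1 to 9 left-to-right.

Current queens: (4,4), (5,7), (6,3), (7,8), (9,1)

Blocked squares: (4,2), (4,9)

Row 1: attacked by (4,4)→{1,4,7}; (5,7)→{3,7}; (6,3)→{3,8}; (7,8)→{2,8}; (9,1)→{1,9}. Safe: 5, 6. Place at column 5.
Row 2: attacked by (1,5)→{4,5,6}; (4,4)→{2,4,6}; (5,7)→{4,7}; (6,3)→{3,7}; (7,8)→{3,8}; (9,1)→{1,8}. Safe: 9. Place at column 9.
Row 3: attacked by (1,5)→{3,5,7}; (2,9)→{8,9}; (4,4)→{3,4,5}; (5,7)→{5,7,9}; (6,3)→{3,6}; (7,8)→{4,8}; (9,1)→{1,7}. Safe: 2. Place at column 2.
Row 8: attacked by (1,5)→{5}; (2,9)→{3,9}; (3,2)→{2,7}; (4,4)→{4,8}; (5,7)→{4,7}; (6,3)→{1,3,5}; (7,8)→{7,8,9}; (9,1)→{1,2}. Safe: 6. Place at column 6.
Columns [5, 9, 2, 4, 7, 3, 8, 6, 1], r−c [-4, -7, 1, 0, -2, 3, -1, 2, 8], r+c [6, 11, 5, 8, 12, 9, 15, 14, 10] are all distinct, so no two queens attack.

(1,5) (2,9) (3,2) (4,4) (5,7) (6,3) (7,8) (8,6) (9,1)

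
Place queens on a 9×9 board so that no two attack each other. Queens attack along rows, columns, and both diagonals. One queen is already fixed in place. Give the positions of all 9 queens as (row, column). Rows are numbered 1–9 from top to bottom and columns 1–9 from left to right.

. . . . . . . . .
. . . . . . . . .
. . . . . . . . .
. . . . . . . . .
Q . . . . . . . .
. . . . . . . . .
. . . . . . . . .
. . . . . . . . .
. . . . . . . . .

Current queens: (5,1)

(1,2) (2,5) (3,9) (4,4) (5,1) (6,8) (7,6) (8,3) (9,7)

Row 1: attacked by (5,1)→{1,5}. Safe: 2, 3, 4, 6, 7, 8, 9. Place at column 2.
Row 2: attacked by (1,2)→{1,2,3}; (5,1)→{1,4}. Safe: 5, 6, 7, 8, 9. Place at column 5.
Row 3: attacked by (1,2)→{2,4}; (2,5)→{4,5,6}; (5,1)→{1,3}. Safe: 7, 8, 9. Place at column 9.
Row 4: attacked by (1,2)→{2,5}; (2,5)→{3,5,7}; (3,9)→{8,9}; (5,1)→{1,2}. Safe: 4, 6. Place at column 4.
Row 6: attacked by (1,2)→{2,7}; (2,5)→{1,5,9}; (3,9)→{6,9}; (4,4)→{2,4,6}; (5,1)→{1,2}. Safe: 3, 8. Place at column 8.
Row 7: attacked by (1,2)→{2,8}; (2,5)→{5}; (3,9)→{5,9}; (4,4)→{1,4,7}; (5,1)→{1,3}; (6,8)→{7,8,9}. Safe: 6. Place at column 6.
Row 8: attacked by (1,2)→{2,9}; (2,5)→{5}; (3,9)→{4,9}; (4,4)→{4,8}; (5,1)→{1,4}; (6,8)→{6,8}; (7,6)→{5,6,7}. Safe: 3. Place at column 3.
Row 9: attacked by (1,2)→{2}; (2,5)→{5}; (3,9)→{3,9}; (4,4)→{4,9}; (5,1)→{1,5}; (6,8)→{5,8}; (7,6)→{4,6,8}; (8,3)→{2,3,4}. Safe: 7. Place at column 7.
Columns [2, 5, 9, 4, 1, 8, 6, 3, 7], r−c [-1, -3, -6, 0, 4, -2, 1, 5, 2], r+c [3, 7, 12, 8, 6, 14, 13, 11, 16] are all distinct, so no two queens attack.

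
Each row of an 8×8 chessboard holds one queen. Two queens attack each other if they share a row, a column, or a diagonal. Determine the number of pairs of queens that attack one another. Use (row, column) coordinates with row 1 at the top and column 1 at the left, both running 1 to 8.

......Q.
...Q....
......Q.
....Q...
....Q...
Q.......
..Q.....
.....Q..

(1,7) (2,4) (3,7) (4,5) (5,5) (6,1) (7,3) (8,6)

Same column: (1,7)–(3,7) (column 7); (4,5)–(5,5) (column 5).
Same diagonal: (3,7)–(5,5) (|3−5| = |7−5| = 2); (3,7)–(7,3) (|3−7| = |7−3| = 4); (5,5)–(7,3) (|5−7| = |5−3| = 2).
Total attacking pairs: 5.

5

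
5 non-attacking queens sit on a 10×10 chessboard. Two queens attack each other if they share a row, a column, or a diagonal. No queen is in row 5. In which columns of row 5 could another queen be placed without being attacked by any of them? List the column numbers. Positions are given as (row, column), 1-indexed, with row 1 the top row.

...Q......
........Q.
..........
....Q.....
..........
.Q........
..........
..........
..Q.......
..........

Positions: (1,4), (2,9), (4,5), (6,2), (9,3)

columns 10

(1,4) attacks row 5 at column 4 and diagonals 8.
(2,9) attacks row 5 at column 9 and diagonals 6.
(4,5) attacks row 5 at column 5 and diagonals 4, 6.
(6,2) attacks row 5 at column 2 and diagonals 1, 3.
(9,3) attacks row 5 at column 3 and diagonals 7.
Attacked columns: {1, 2, 3, 4, 5, 6, 7, 8, 9}. Safe: {10}.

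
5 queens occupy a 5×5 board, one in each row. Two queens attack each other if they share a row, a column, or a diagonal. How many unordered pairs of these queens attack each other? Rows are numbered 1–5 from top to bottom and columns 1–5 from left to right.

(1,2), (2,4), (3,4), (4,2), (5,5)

4

Same column: (1,2)–(4,2) (column 2); (2,4)–(3,4) (column 4).
Same diagonal: (1,2)–(3,4) (|1−3| = |2−4| = 2); (2,4)–(4,2) (|2−4| = |4−2| = 2).
Total attacking pairs: 4.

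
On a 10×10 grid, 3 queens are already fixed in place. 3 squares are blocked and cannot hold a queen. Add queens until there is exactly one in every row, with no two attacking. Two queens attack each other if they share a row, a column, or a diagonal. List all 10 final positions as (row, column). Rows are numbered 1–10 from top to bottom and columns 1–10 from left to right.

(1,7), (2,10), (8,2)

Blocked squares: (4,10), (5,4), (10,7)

(1,7) (2,10) (3,3) (4,5) (5,9) (6,1) (7,4) (8,2) (9,8) (10,6)

Row 3: attacked by (1,7)→{5,7,9}; (2,10)→{9,10}; (8,2)→{2,7}. Safe: 1, 3, 4, 6, 8. Place at column 3.
Row 4: attacked by (1,7)→{4,7,10}; (2,10)→{8,10}; (3,3)→{2,3,4}; (8,2)→{2,6}. Blocked: 10. Safe: 1, 5, 9. Place at column 5.
Row 5: attacked by (1,7)→{3,7}; (2,10)→{7,10}; (3,3)→{1,3,5}; (4,5)→{4,5,6}; (8,2)→{2,5}. Blocked: 4. Safe: 8, 9. Place at column 9.
Row 6: attacked by (1,7)→{2,7}; (2,10)→{6,10}; (3,3)→{3,6}; (4,5)→{3,5,7}; (5,9)→{8,9,10}; (8,2)→{2,4}. Safe: 1. Place at column 1.
Row 7: attacked by (1,7)→{1,7}; (2,10)→{5,10}; (3,3)→{3,7}; (4,5)→{2,5,8}; (5,9)→{7,9}; (6,1)→{1,2}; (8,2)→{1,2,3}. Safe: 4, 6. Place at column 4.
Row 9: attacked by (1,7)→{7}; (2,10)→{3,10}; (3,3)→{3,9}; (4,5)→{5,10}; (5,9)→{5,9}; (6,1)→{1,4}; (7,4)→{2,4,6}; (8,2)→{1,2,3}. Safe: 8. Place at column 8.
Row 10: attacked by (1,7)→{7}; (2,10)→{2,10}; (3,3)→{3,10}; (4,5)→{5}; (5,9)→{4,9}; (6,1)→{1,5}; (7,4)→{1,4,7}; (8,2)→{2,4}; (9,8)→{7,8,9}. Blocked: 7. Safe: 6. Place at column 6.
Columns [7, 10, 3, 5, 9, 1, 4, 2, 8, 6], r−c [-6, -8, 0, -1, -4, 5, 3, 6, 1, 4], r+c [8, 12, 6, 9, 14, 7, 11, 10, 17, 16] are all distinct, so no two queens attack.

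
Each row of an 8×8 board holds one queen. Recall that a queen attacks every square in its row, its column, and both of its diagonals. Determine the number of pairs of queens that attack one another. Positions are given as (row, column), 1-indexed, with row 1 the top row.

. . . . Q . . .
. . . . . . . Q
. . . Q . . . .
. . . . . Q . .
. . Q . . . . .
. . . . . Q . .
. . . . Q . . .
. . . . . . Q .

5

Same column: (1,5)–(7,5) (column 5); (4,6)–(6,6) (column 6).
Same diagonal: (2,8)–(4,6) (|2−4| = |8−6| = 2); (5,3)–(7,5) (|5−7| = |3−5| = 2); (6,6)–(7,5) (|6−7| = |6−5| = 1).
Total attacking pairs: 5.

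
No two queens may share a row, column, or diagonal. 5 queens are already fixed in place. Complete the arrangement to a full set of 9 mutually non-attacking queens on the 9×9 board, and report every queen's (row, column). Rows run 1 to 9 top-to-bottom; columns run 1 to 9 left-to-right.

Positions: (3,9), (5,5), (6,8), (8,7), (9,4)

(1,6) (2,3) (3,9) (4,2) (5,5) (6,8) (7,1) (8,7) (9,4)

Row 1: attacked by (3,9)→{7,9}; (5,5)→{1,5,9}; (6,8)→{3,8}; (8,7)→{7}; (9,4)→{4}. Safe: 2, 6. Place at column 6.
Row 2: attacked by (1,6)→{5,6,7}; (3,9)→{8,9}; (5,5)→{2,5,8}; (6,8)→{4,8}; (8,7)→{1,7}; (9,4)→{4}. Safe: 3. Place at column 3.
Row 4: attacked by (1,6)→{3,6,9}; (2,3)→{1,3,5}; (3,9)→{8,9}; (5,5)→{4,5,6}; (6,8)→{6,8}; (8,7)→{3,7}; (9,4)→{4,9}. Safe: 2. Place at column 2.
Row 7: attacked by (1,6)→{6}; (2,3)→{3,8}; (3,9)→{5,9}; (4,2)→{2,5}; (5,5)→{3,5,7}; (6,8)→{7,8,9}; (8,7)→{6,7,8}; (9,4)→{2,4,6}. Safe: 1. Place at column 1.
Columns [6, 3, 9, 2, 5, 8, 1, 7, 4], r−c [-5, -1, -6, 2, 0, -2, 6, 1, 5], r+c [7, 5, 12, 6, 10, 14, 8, 15, 13] are all distinct, so no two queens attack.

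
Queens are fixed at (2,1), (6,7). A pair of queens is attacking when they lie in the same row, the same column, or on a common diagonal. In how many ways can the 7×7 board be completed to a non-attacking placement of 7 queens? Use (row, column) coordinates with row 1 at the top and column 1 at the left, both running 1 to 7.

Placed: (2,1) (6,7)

Branch on row 1: col 3 → 2; col 4 → 1; col 5 → 1; col 6 → 0.
Sum: 2 + 1 + 1 + 0 = 4.

4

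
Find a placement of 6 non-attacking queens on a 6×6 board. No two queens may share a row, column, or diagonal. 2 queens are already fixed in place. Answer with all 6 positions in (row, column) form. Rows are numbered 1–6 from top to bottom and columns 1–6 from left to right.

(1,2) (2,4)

(1,2) (2,4) (3,6) (4,1) (5,3) (6,5)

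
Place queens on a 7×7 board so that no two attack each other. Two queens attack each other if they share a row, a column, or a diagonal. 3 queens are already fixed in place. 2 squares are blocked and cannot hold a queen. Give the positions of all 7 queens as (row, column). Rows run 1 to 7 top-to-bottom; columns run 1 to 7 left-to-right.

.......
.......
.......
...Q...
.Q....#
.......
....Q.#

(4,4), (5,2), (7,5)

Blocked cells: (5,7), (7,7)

Row 1: attacked by (4,4)→{1,4,7}; (5,2)→{2,6}; (7,5)→{5}. Safe: 3. Place at column 3.
Row 2: attacked by (1,3)→{2,3,4}; (4,4)→{2,4,6}; (5,2)→{2,5}; (7,5)→{5}. Safe: 1, 7. Place at column 1.
Row 3: attacked by (1,3)→{1,3,5}; (2,1)→{1,2}; (4,4)→{3,4,5}; (5,2)→{2,4}; (7,5)→{1,5}. Safe: 6, 7. Place at column 6.
Row 6: attacked by (1,3)→{3}; (2,1)→{1,5}; (3,6)→{3,6}; (4,4)→{2,4,6}; (5,2)→{1,2,3}; (7,5)→{4,5,6}. Safe: 7. Place at column 7.
Columns [3, 1, 6, 4, 2, 7, 5], r−c [-2, 1, -3, 0, 3, -1, 2], r+c [4, 3, 9, 8, 7, 13, 12] are all distinct, so no two queens attack.

(1,3) (2,1) (3,6) (4,4) (5,2) (6,7) (7,5)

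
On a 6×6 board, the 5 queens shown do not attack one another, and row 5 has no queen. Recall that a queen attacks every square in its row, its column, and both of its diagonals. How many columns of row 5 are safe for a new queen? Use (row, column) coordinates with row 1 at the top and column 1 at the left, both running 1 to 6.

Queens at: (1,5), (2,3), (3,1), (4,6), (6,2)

(1,5) attacks row 5 at column 5 and diagonals 1.
(2,3) attacks row 5 at column 3 and diagonals 6.
(3,1) attacks row 5 at column 1 and diagonals 3.
(4,6) attacks row 5 at column 6 and diagonals 5.
(6,2) attacks row 5 at column 2 and diagonals 1, 3.
Attacked columns: {1, 2, 3, 5, 6}. Safe: {4}.

1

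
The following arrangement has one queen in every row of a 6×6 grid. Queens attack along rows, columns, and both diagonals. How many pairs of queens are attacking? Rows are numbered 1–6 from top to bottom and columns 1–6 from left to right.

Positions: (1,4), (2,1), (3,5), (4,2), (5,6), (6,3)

All columns are distinct and no two queens satisfy |Δrow| = |Δcol|, so no pair attacks.

0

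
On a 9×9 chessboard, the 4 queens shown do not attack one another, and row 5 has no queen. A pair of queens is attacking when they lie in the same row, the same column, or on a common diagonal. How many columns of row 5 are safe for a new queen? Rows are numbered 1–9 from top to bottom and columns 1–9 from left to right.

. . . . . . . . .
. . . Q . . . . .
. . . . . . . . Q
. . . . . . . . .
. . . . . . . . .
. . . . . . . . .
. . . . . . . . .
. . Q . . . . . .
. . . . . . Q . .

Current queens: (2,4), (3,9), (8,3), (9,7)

3

(2,4) attacks row 5 at column 4 and diagonals 1, 7.
(3,9) attacks row 5 at column 9 and diagonals 7.
(8,3) attacks row 5 at column 3 and diagonals 6.
(9,7) attacks row 5 at column 7 and diagonals 3.
Attacked columns: {1, 3, 4, 6, 7, 9}. Safe: {2, 5, 8}.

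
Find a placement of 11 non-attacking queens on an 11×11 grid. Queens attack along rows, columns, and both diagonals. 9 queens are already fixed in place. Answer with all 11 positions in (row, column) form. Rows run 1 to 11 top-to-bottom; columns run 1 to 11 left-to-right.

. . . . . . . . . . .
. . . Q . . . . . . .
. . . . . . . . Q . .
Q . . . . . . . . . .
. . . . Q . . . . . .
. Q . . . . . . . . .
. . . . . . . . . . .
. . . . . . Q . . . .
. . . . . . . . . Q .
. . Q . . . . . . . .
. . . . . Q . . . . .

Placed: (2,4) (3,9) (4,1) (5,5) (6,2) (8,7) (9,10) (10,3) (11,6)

(1,8) (2,4) (3,9) (4,1) (5,5) (6,2) (7,11) (8,7) (9,10) (10,3) (11,6)

Row 1: attacked by (2,4)→{3,4,5}; (3,9)→{7,9,11}; (4,1)→{1,4}; (5,5)→{1,5,9}; (6,2)→{2,7}; (8,7)→{7}; (9,10)→{2,10}; (10,3)→{3}; (11,6)→{6}. Safe: 8. Place at column 8.
Row 7: attacked by (1,8)→{2,8}; (2,4)→{4,9}; (3,9)→{5,9}; (4,1)→{1,4}; (5,5)→{3,5,7}; (6,2)→{1,2,3}; (8,7)→{6,7,8}; (9,10)→{8,10}; (10,3)→{3,6}; (11,6)→{2,6,10}. Safe: 11. Place at column 11.
Columns [8, 4, 9, 1, 5, 2, 11, 7, 10, 3, 6], r−c [-7, -2, -6, 3, 0, 4, -4, 1, -1, 7, 5], r+c [9, 6, 12, 5, 10, 8, 18, 15, 19, 13, 17] are all distinct, so no two queens attack.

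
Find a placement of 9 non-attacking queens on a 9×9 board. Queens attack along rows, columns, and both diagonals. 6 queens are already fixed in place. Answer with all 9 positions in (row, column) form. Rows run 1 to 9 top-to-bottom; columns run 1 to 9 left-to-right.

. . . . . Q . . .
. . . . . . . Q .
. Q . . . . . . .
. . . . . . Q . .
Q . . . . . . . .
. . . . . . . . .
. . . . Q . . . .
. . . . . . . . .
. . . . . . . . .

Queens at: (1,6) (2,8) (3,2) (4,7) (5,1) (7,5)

(1,6) (2,8) (3,2) (4,7) (5,1) (6,3) (7,5) (8,9) (9,4)

Row 6: attacked by (1,6)→{1,6}; (2,8)→{4,8}; (3,2)→{2,5}; (4,7)→{5,7,9}; (5,1)→{1,2}; (7,5)→{4,5,6}. Safe: 3. Place at column 3.
Row 8: attacked by (1,6)→{6}; (2,8)→{2,8}; (3,2)→{2,7}; (4,7)→{3,7}; (5,1)→{1,4}; (6,3)→{1,3,5}; (7,5)→{4,5,6}. Safe: 9. Place at column 9.
Row 9: attacked by (1,6)→{6}; (2,8)→{1,8}; (3,2)→{2,8}; (4,7)→{2,7}; (5,1)→{1,5}; (6,3)→{3,6}; (7,5)→{3,5,7}; (8,9)→{8,9}. Safe: 4. Place at column 4.
Columns [6, 8, 2, 7, 1, 3, 5, 9, 4], r−c [-5, -6, 1, -3, 4, 3, 2, -1, 5], r+c [7, 10, 5, 11, 6, 9, 12, 17, 13] are all distinct, so no two queens attack.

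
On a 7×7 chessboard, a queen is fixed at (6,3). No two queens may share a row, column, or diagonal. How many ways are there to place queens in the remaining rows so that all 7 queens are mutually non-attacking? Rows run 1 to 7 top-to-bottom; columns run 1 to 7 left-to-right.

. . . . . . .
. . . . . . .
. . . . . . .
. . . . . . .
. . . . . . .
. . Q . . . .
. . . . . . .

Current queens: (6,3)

6

Branch on row 1: col 1 → 0; col 2 → 3; col 4 → 1; col 5 → 0; col 6 → 1; col 7 → 1.
Sum: 0 + 3 + 1 + 0 + 1 + 1 = 6.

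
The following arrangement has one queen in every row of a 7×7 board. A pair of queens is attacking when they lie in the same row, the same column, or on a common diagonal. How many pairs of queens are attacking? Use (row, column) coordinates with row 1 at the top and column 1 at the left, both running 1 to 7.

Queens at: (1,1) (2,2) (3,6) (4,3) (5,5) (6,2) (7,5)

5

Same column: (2,2)–(6,2) (column 2); (5,5)–(7,5) (column 5).
Same diagonal: (1,1)–(2,2) (|1−2| = |1−2| = 1); (1,1)–(5,5) (|1−5| = |1−5| = 4); (2,2)–(5,5) (|2−5| = |2−5| = 3).
Total attacking pairs: 5.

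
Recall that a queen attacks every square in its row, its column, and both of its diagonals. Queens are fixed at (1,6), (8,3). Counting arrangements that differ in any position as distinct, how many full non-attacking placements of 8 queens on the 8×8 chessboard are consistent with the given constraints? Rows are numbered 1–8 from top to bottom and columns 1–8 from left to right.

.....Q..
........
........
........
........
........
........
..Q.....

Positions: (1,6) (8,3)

Branch on row 2: col 1 → 0; col 2 → 1; col 4 → 3; col 8 → 1.
Sum: 0 + 1 + 3 + 1 = 5.

5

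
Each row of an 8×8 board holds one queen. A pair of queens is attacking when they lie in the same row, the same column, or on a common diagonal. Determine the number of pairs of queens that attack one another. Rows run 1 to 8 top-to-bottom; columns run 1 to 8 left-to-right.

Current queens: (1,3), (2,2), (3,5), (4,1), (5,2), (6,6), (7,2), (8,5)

Same column: (2,2)–(5,2) (column 2); (2,2)–(7,2) (column 2); (3,5)–(8,5) (column 5); (5,2)–(7,2) (column 2).
Same diagonal: (1,3)–(2,2) (|1−2| = |3−2| = 1); (1,3)–(3,5) (|1−3| = |3−5| = 2); (2,2)–(6,6) (|2−6| = |2−6| = 4); (4,1)–(5,2) (|4−5| = |1−2| = 1); (4,1)–(8,5) (|4−8| = |1−5| = 4); (5,2)–(8,5) (|5−8| = |2−5| = 3).
Total attacking pairs: 10.

10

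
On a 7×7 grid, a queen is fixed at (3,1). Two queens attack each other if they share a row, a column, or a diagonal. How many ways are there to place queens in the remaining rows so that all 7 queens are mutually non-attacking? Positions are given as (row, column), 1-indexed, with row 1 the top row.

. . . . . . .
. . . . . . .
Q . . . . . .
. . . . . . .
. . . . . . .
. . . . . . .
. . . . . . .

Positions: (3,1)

6

Branch on row 1: col 2 → 2; col 4 → 1; col 5 → 1; col 6 → 1; col 7 → 1.
Sum: 2 + 1 + 1 + 1 + 1 = 6.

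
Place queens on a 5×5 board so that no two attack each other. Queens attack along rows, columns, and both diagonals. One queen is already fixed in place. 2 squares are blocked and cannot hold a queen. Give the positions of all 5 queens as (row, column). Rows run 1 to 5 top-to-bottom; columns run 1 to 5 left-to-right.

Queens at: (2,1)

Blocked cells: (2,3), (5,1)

(1,3) (2,1) (3,4) (4,2) (5,5)

Row 1: attacked by (2,1)→{1,2}. Safe: 3, 4, 5. Place at column 3.
Row 3: attacked by (1,3)→{1,3,5}; (2,1)→{1,2}. Safe: 4. Place at column 4.
Row 4: attacked by (1,3)→{3}; (2,1)→{1,3}; (3,4)→{3,4,5}. Safe: 2. Place at column 2.
Row 5: attacked by (1,3)→{3}; (2,1)→{1,4}; (3,4)→{2,4}; (4,2)→{1,2,3}. Blocked: 1. Safe: 5. Place at column 5.
Columns [3, 1, 4, 2, 5], r−c [-2, 1, -1, 2, 0], r+c [4, 3, 7, 6, 10] are all distinct, so no two queens attack.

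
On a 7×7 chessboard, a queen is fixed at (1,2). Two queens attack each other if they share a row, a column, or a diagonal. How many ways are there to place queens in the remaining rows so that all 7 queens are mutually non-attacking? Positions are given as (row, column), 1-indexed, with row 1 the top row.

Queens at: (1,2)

Branch on row 2: col 4 → 2; col 5 → 3; col 6 → 1; col 7 → 1.
Sum: 2 + 3 + 1 + 1 = 7.

7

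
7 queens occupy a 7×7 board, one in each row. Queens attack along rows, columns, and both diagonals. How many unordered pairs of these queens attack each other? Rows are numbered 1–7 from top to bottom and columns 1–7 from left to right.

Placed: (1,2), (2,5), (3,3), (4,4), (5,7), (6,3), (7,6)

2

Same column: (3,3)–(6,3) (column 3).
Same diagonal: (3,3)–(4,4) (|3−4| = |3−4| = 1).
Total attacking pairs: 2.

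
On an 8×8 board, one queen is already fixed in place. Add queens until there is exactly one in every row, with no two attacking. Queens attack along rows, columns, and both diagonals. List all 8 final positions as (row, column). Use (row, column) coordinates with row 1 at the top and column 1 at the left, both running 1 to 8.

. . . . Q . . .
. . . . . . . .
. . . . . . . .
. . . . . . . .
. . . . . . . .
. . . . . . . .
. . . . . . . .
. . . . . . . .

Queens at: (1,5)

(1,5) (2,8) (3,4) (4,1) (5,7) (6,2) (7,6) (8,3)

Row 2: attacked by (1,5)→{4,5,6}. Safe: 1, 2, 3, 7, 8. Place at column 8.
Row 3: attacked by (1,5)→{3,5,7}; (2,8)→{7,8}. Safe: 1, 2, 4, 6. Place at column 4.
Row 4: attacked by (1,5)→{2,5,8}; (2,8)→{6,8}; (3,4)→{3,4,5}. Safe: 1, 7. Place at column 1.
Row 5: attacked by (1,5)→{1,5}; (2,8)→{5,8}; (3,4)→{2,4,6}; (4,1)→{1,2}. Safe: 3, 7. Place at column 7.
Row 6: attacked by (1,5)→{5}; (2,8)→{4,8}; (3,4)→{1,4,7}; (4,1)→{1,3}; (5,7)→{6,7,8}. Safe: 2. Place at column 2.
Row 7: attacked by (1,5)→{5}; (2,8)→{3,8}; (3,4)→{4,8}; (4,1)→{1,4}; (5,7)→{5,7}; (6,2)→{1,2,3}. Safe: 6. Place at column 6.
Row 8: attacked by (1,5)→{5}; (2,8)→{2,8}; (3,4)→{4}; (4,1)→{1,5}; (5,7)→{4,7}; (6,2)→{2,4}; (7,6)→{5,6,7}. Safe: 3. Place at column 3.
Columns [5, 8, 4, 1, 7, 2, 6, 3], r−c [-4, -6, -1, 3, -2, 4, 1, 5], r+c [6, 10, 7, 5, 12, 8, 13, 11] are all distinct, so no two queens attack.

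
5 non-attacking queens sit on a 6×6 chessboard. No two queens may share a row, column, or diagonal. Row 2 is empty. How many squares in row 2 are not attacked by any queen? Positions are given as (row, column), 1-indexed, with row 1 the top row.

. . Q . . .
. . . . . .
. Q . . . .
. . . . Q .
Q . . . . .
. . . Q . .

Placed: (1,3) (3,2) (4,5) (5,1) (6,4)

1

(1,3) attacks row 2 at column 3 and diagonals 2, 4.
(3,2) attacks row 2 at column 2 and diagonals 1, 3.
(4,5) attacks row 2 at column 5 and diagonals 3.
(5,1) attacks row 2 at column 1 and diagonals 4.
(6,4) attacks row 2 at column 4.
Attacked columns: {1, 2, 3, 4, 5}. Safe: {6}.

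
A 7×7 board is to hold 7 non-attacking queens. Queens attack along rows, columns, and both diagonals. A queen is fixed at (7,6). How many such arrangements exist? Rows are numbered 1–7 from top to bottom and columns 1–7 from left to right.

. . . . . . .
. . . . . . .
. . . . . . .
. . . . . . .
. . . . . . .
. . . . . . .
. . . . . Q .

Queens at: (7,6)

7

Branch on row 1: col 1 → 1; col 2 → 4; col 3 → 1; col 4 → 1; col 5 → 0; col 7 → 0.
Sum: 1 + 4 + 1 + 1 + 0 + 0 = 7.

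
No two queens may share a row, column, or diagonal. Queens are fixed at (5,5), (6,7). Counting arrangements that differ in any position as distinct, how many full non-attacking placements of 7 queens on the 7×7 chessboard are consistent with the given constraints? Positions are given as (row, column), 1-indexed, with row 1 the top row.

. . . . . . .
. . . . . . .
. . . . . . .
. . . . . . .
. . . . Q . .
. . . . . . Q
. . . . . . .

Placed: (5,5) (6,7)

2

Branch on row 1: col 3 → 1; col 4 → 1; col 6 → 0.
Sum: 1 + 1 + 0 = 2.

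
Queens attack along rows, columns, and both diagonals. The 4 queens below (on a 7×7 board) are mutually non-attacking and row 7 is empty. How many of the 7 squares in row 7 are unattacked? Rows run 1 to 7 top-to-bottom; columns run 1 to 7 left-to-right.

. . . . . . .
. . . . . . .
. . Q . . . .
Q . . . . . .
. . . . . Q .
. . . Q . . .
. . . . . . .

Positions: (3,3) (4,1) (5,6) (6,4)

1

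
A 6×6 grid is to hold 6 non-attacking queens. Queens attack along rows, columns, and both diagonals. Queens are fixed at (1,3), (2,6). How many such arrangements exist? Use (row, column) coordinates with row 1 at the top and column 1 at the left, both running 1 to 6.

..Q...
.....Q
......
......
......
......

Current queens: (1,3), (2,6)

1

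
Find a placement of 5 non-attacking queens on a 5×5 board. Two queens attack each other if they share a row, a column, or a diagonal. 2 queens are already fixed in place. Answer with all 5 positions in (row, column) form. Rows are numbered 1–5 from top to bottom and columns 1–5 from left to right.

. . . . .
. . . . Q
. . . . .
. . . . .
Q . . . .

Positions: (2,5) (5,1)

Row 1: attacked by (2,5)→{4,5}; (5,1)→{1,5}. Safe: 2, 3. Place at column 3.
Row 3: attacked by (1,3)→{1,3,5}; (2,5)→{4,5}; (5,1)→{1,3}. Safe: 2. Place at column 2.
Row 4: attacked by (1,3)→{3}; (2,5)→{3,5}; (3,2)→{1,2,3}; (5,1)→{1,2}. Safe: 4. Place at column 4.
Columns [3, 5, 2, 4, 1], r−c [-2, -3, 1, 0, 4], r+c [4, 7, 5, 8, 6] are all distinct, so no two queens attack.

(1,3) (2,5) (3,2) (4,4) (5,1)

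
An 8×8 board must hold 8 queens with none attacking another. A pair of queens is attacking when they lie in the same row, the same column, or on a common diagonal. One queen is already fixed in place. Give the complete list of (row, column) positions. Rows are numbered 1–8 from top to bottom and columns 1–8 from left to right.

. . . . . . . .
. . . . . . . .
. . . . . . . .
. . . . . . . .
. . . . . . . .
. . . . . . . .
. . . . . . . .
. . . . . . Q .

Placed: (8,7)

Row 1: attacked by (8,7)→{7}. Safe: 1, 2, 3, 4, 5, 6, 8. Place at column 5.
Row 2: attacked by (1,5)→{4,5,6}; (8,7)→{1,7}. Safe: 2, 3, 8. Place at column 2.
Row 3: attacked by (1,5)→{3,5,7}; (2,2)→{1,2,3}; (8,7)→{2,7}. Safe: 4, 6, 8. Place at column 4.
Row 4: attacked by (1,5)→{2,5,8}; (2,2)→{2,4}; (3,4)→{3,4,5}; (8,7)→{3,7}. Safe: 1, 6. Place at column 6.
Row 5: attacked by (1,5)→{1,5}; (2,2)→{2,5}; (3,4)→{2,4,6}; (4,6)→{5,6,7}; (8,7)→{4,7}. Safe: 3, 8. Place at column 8.
Row 6: attacked by (1,5)→{5}; (2,2)→{2,6}; (3,4)→{1,4,7}; (4,6)→{4,6,8}; (5,8)→{7,8}; (8,7)→{5,7}. Safe: 3. Place at column 3.
Row 7: attacked by (1,5)→{5}; (2,2)→{2,7}; (3,4)→{4,8}; (4,6)→{3,6}; (5,8)→{6,8}; (6,3)→{2,3,4}; (8,7)→{6,7,8}. Safe: 1. Place at column 1.
Columns [5, 2, 4, 6, 8, 3, 1, 7], r−c [-4, 0, -1, -2, -3, 3, 6, 1], r+c [6, 4, 7, 10, 13, 9, 8, 15] are all distinct, so no two queens attack.

(1,5) (2,2) (3,4) (4,6) (5,8) (6,3) (7,1) (8,7)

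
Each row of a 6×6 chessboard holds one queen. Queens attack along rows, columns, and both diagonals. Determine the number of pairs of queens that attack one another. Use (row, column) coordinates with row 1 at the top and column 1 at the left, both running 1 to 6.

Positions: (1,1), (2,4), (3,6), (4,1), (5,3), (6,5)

1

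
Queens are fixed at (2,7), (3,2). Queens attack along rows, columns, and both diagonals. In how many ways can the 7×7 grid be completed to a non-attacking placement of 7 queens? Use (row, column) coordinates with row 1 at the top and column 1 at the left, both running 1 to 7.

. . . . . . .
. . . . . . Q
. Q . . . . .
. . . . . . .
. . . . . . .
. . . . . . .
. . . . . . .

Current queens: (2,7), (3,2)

3

Branch on row 1: col 1 → 0; col 3 → 1; col 5 → 2.
Sum: 0 + 1 + 2 = 3.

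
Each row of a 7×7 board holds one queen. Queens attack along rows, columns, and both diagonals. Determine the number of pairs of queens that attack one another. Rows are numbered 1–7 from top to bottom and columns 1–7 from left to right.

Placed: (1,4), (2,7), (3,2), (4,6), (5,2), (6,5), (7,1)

Same column: (3,2)–(5,2) (column 2).
Same diagonal: (1,4)–(3,2) (|1−3| = |4−2| = 2); (3,2)–(6,5) (|3−6| = |2−5| = 3).
Total attacking pairs: 3.

3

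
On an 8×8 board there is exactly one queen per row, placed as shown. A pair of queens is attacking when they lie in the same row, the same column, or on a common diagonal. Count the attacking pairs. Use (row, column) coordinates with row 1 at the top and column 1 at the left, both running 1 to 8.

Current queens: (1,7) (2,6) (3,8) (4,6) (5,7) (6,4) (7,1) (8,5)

7

Same column: (1,7)–(5,7) (column 7); (2,6)–(4,6) (column 6).
Same diagonal: (1,7)–(2,6) (|1−2| = |7−6| = 1); (1,7)–(7,1) (|1−7| = |7−1| = 6); (2,6)–(7,1) (|2−7| = |6−1| = 5); (4,6)–(5,7) (|4−5| = |6−7| = 1); (4,6)–(6,4) (|4−6| = |6−4| = 2).
Total attacking pairs: 7.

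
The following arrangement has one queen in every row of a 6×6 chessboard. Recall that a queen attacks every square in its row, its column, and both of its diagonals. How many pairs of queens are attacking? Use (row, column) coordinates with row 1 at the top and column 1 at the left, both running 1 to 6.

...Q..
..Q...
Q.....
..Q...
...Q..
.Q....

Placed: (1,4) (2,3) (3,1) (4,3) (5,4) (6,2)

4

Same column: (1,4)–(5,4) (column 4); (2,3)–(4,3) (column 3).
Same diagonal: (1,4)–(2,3) (|1−2| = |4−3| = 1); (4,3)–(5,4) (|4−5| = |3−4| = 1).
Total attacking pairs: 4.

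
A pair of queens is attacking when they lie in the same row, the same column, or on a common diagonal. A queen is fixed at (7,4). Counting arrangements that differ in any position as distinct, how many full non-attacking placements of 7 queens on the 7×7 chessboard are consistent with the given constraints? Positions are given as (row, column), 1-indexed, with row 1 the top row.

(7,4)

6

Branch on row 1: col 1 → 1; col 2 → 1; col 3 → 1; col 5 → 1; col 6 → 1; col 7 → 1.
Sum: 1 + 1 + 1 + 1 + 1 + 1 = 6.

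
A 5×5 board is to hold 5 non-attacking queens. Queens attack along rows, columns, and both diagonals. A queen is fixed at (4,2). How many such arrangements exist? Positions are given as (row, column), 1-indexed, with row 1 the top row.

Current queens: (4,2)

2

Branch on row 1: col 1 → 1; col 3 → 1; col 4 → 0.
Sum: 1 + 1 + 0 = 2.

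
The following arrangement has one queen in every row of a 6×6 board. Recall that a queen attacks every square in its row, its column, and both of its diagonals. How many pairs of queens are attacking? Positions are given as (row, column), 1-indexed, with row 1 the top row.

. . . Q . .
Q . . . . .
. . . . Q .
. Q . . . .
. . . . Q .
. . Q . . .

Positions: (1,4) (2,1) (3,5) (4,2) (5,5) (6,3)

1

Same column: (3,5)–(5,5) (column 5).
Total attacking pairs: 1.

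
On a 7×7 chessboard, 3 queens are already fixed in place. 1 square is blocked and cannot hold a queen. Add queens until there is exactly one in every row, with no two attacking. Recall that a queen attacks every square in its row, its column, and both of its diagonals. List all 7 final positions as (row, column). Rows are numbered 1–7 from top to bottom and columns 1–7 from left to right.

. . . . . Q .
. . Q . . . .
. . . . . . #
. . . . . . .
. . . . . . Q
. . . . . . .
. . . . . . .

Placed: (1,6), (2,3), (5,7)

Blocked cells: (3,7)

Row 3: attacked by (1,6)→{4,6}; (2,3)→{2,3,4}; (5,7)→{5,7}. Blocked: 7. Safe: 1. Place at column 1.
Row 4: attacked by (1,6)→{3,6}; (2,3)→{1,3,5}; (3,1)→{1,2}; (5,7)→{6,7}. Safe: 4. Place at column 4.
Row 6: attacked by (1,6)→{1,6}; (2,3)→{3,7}; (3,1)→{1,4}; (4,4)→{2,4,6}; (5,7)→{6,7}. Safe: 5. Place at column 5.
Row 7: attacked by (1,6)→{6}; (2,3)→{3}; (3,1)→{1,5}; (4,4)→{1,4,7}; (5,7)→{5,7}; (6,5)→{4,5,6}. Safe: 2. Place at column 2.
Columns [6, 3, 1, 4, 7, 5, 2], r−c [-5, -1, 2, 0, -2, 1, 5], r+c [7, 5, 4, 8, 12, 11, 9] are all distinct, so no two queens attack.

(1,6) (2,3) (3,1) (4,4) (5,7) (6,5) (7,2)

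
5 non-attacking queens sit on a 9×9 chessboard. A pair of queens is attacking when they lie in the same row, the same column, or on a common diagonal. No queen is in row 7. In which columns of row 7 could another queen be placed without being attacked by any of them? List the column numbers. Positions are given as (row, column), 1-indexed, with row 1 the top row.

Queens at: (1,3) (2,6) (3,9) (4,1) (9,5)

columns 2, 8

(1,3) attacks row 7 at column 3 and diagonals 9.
(2,6) attacks row 7 at column 6 and diagonals 1.
(3,9) attacks row 7 at column 9 and diagonals 5.
(4,1) attacks row 7 at column 1 and diagonals 4.
(9,5) attacks row 7 at column 5 and diagonals 3, 7.
Attacked columns: {1, 3, 4, 5, 6, 7, 9}. Safe: {2, 8}.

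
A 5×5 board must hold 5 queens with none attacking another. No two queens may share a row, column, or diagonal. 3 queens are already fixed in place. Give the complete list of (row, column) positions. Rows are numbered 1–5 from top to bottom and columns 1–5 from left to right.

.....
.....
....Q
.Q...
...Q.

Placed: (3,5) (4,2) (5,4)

Row 1: attacked by (3,5)→{3,5}; (4,2)→{2,5}; (5,4)→{4}. Safe: 1. Place at column 1.
Row 2: attacked by (1,1)→{1,2}; (3,5)→{4,5}; (4,2)→{2,4}; (5,4)→{1,4}. Safe: 3. Place at column 3.
Columns [1, 3, 5, 2, 4], r−c [0, -1, -2, 2, 1], r+c [2, 5, 8, 6, 9] are all distinct, so no two queens attack.

(1,1) (2,3) (3,5) (4,2) (5,4)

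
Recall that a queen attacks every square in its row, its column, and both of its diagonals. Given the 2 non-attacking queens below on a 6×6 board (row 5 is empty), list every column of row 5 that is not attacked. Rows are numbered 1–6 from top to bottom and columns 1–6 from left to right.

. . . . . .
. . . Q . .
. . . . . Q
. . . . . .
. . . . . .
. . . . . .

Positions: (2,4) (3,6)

columns 2, 3, 5

(2,4) attacks row 5 at column 4 and diagonals 1.
(3,6) attacks row 5 at column 6 and diagonals 4.
Attacked columns: {1, 4, 6}. Safe: {2, 3, 5}.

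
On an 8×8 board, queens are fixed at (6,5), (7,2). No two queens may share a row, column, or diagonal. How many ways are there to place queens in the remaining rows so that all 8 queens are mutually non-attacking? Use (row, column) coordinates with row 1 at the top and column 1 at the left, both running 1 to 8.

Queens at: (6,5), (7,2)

Branch on row 1: col 1 → 0; col 3 → 0; col 4 → 0; col 6 → 1; col 7 → 1.
Sum: 0 + 0 + 0 + 1 + 1 = 2.

2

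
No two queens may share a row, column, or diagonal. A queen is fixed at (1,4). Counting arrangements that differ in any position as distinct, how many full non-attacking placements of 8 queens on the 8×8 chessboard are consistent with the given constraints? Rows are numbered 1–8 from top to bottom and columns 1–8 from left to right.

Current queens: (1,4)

Branch on row 2: col 1 → 2; col 2 → 6; col 6 → 3; col 7 → 4; col 8 → 3.
Sum: 2 + 6 + 3 + 4 + 3 = 18.

18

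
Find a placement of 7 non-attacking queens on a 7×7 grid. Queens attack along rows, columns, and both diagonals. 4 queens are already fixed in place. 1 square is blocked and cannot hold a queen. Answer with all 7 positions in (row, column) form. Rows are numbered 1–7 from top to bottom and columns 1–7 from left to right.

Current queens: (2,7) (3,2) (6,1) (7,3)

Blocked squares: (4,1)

Row 1: attacked by (2,7)→{6,7}; (3,2)→{2,4}; (6,1)→{1,6}; (7,3)→{3}. Safe: 5. Place at column 5.
Row 4: attacked by (1,5)→{2,5}; (2,7)→{5,7}; (3,2)→{1,2,3}; (6,1)→{1,3}; (7,3)→{3,6}. Blocked: 1. Safe: 4. Place at column 4.
Row 5: attacked by (1,5)→{1,5}; (2,7)→{4,7}; (3,2)→{2,4}; (4,4)→{3,4,5}; (6,1)→{1,2}; (7,3)→{1,3,5}. Safe: 6. Place at column 6.
Columns [5, 7, 2, 4, 6, 1, 3], r−c [-4, -5, 1, 0, -1, 5, 4], r+c [6, 9, 5, 8, 11, 7, 10] are all distinct, so no two queens attack.

(1,5) (2,7) (3,2) (4,4) (5,6) (6,1) (7,3)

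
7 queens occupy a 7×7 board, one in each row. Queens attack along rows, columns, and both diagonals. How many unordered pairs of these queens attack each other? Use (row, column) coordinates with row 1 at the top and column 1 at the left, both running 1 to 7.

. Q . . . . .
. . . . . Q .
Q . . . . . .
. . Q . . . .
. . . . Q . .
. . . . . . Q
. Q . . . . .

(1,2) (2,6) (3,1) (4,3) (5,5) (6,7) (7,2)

2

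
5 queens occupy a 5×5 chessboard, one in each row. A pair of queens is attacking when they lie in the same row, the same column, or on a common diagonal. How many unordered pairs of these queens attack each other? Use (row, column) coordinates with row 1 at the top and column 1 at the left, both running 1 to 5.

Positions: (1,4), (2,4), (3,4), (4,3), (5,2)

Same column: (1,4)–(2,4) (column 4); (1,4)–(3,4) (column 4); (2,4)–(3,4) (column 4).
Same diagonal: (3,4)–(4,3) (|3−4| = |4−3| = 1); (3,4)–(5,2) (|3−5| = |4−2| = 2); (4,3)–(5,2) (|4−5| = |3−2| = 1).
Total attacking pairs: 6.

6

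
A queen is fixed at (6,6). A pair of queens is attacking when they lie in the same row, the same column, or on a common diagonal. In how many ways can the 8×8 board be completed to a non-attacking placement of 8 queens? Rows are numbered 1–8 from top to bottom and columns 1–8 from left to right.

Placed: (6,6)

Branch on row 1: col 2 → 0; col 3 → 1; col 4 → 1; col 5 → 2; col 7 → 0; col 8 → 0.
Sum: 0 + 1 + 1 + 2 + 0 + 0 = 4.

4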